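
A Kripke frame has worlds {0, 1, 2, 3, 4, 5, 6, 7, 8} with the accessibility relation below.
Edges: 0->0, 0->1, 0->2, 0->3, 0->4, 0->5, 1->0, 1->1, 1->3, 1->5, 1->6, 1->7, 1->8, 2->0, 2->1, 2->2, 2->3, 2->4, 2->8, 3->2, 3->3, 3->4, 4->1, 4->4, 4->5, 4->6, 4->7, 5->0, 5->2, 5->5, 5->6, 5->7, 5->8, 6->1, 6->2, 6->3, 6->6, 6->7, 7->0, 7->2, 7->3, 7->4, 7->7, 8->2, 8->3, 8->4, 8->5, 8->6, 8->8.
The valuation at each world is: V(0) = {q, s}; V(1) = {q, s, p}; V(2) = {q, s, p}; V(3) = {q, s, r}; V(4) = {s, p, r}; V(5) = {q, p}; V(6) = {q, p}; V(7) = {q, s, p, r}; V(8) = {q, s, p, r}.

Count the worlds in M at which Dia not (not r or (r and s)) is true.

0

Let φ = Dia not (not r or (r and s)). Evaluate φ at each world:
  0 (successors {0, 1, 2, 3, 4, 5}): φ is false.
  1 (successors {0, 1, 3, 5, 6, 7, 8}): φ is false.
  2 (successors {0, 1, 2, 3, 4, 8}): φ is false.
  3 (successors {2, 3, 4}): φ is false.
  4 (successors {1, 4, 5, 6, 7}): φ is false.
  5 (successors {0, 2, 5, 6, 7, 8}): φ is false.
  6 (successors {1, 2, 3, 6, 7}): φ is false.
  7 (successors {0, 2, 3, 4, 7}): φ is false.
  8 (successors {2, 3, 4, 5, 6, 8}): φ is false.
For instance, at 6:
  At 6: Dia not (not r or (r and s)) requires not (not r or (r and s)) at some successor in {1, 2, 3, 6, 7}.
    At 1: not (not r or (r and s)) is false.
    At 2: not (not r or (r and s)) is false.
    At 3: not (not r or (r and s)) is false.
    At 6: not (not r or (r and s)) is false.
    At 7: not (not r or (r and s)) is false.
  So Dia not (not r or (r and s)) is false at 6.
Satisfying worlds: none.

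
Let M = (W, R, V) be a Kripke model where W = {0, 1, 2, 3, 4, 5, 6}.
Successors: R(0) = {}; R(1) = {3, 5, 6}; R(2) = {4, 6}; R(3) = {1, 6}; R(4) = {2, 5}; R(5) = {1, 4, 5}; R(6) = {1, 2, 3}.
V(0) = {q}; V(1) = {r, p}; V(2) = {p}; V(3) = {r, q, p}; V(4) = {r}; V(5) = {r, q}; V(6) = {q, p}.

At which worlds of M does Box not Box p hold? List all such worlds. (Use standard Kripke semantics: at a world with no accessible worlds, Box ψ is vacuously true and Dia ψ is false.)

0, 4, 5

Recall that Box ψ holds at a world iff ψ holds at every accessible world, and Dia ψ holds iff ψ holds at some accessible world.
Let φ = Box not Box p. Evaluate φ at each world:
  0 (successors ∅): φ is true.
  1 (successors {3, 5, 6}): φ is false.
  2 (successors {4, 6}): φ is false.
  3 (successors {1, 6}): φ is false.
  4 (successors {2, 5}): φ is true.
  5 (successors {1, 4, 5}): φ is true.
  6 (successors {1, 2, 3}): φ is false.
For instance, at 1:
  At 1: Box not Box p requires not Box p at every successor {3, 5, 6}.
    not Box p fails at 3, so Box not Box p is false at 1.
      At 3: Box p is true, so not Box p is false.
Satisfying worlds: {0, 4, 5}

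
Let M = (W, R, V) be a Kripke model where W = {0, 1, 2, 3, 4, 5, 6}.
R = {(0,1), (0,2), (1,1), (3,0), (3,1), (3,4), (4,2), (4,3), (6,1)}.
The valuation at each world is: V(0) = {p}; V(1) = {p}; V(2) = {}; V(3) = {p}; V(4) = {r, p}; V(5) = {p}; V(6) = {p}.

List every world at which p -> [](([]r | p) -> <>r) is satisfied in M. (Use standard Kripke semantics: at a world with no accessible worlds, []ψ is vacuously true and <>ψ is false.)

Let φ = p -> [](([]r | p) -> <>r). Evaluate φ at each world:
  0 (successors {1, 2}): φ is false.
  1 (successors {1}): φ is false.
  2 (successors ∅): φ is true.
  3 (successors {0, 1, 4}): φ is false.
  4 (successors {2, 3}): φ is false.
  5 (successors ∅): φ is true.
  6 (successors {1}): φ is false.
For instance, at 1:
  At 1: p is true, [](([]r | p) -> <>r) is false, so p -> [](([]r | p) -> <>r) is false.
    At 1: [](([]r | p) -> <>r) requires ([]r | p) -> <>r at every successor {1}.
      ([]r | p) -> <>r fails at 1, so [](([]r | p) -> <>r) is false at 1.
Satisfying worlds: {2, 5}

2, 5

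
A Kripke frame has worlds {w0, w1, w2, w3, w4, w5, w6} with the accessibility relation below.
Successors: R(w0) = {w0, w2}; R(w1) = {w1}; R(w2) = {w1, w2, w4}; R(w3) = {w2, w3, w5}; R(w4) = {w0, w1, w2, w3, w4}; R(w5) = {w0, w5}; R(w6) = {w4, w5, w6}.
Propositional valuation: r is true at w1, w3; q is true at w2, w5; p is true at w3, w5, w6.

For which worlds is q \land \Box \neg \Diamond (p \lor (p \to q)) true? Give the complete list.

none

Recall that \Box ψ holds at a world iff ψ holds at every accessible world, and \Diamond ψ holds iff ψ holds at some accessible world.
Let φ = q \land \Box \neg \Diamond (p \lor (p \to q)). Evaluate φ at each world:
  w0 (successors {w0, w2}): φ is false.
  w1 (successors {w1}): φ is false.
  w2 (successors {w1, w2, w4}): φ is false.
  w3 (successors {w2, w3, w5}): φ is false.
  w4 (successors {w0, w1, w2, w3, w4}): φ is false.
  w5 (successors {w0, w5}): φ is false.
  w6 (successors {w4, w5, w6}): φ is false.
For instance, at w2:
  At w2: q is true, \Box \neg \Diamond (p \lor (p \to q)) is false, so q \land \Box \neg \Diamond (p \lor (p \to q)) is false.
    At w2: \Box \neg \Diamond (p \lor (p \to q)) requires \neg \Diamond (p \lor (p \to q)) at every successor {w1, w2, w4}.
      \neg \Diamond (p \lor (p \to q)) fails at w1, so \Box \neg \Diamond (p \lor (p \to q)) is false at w2.
Satisfying worlds: none.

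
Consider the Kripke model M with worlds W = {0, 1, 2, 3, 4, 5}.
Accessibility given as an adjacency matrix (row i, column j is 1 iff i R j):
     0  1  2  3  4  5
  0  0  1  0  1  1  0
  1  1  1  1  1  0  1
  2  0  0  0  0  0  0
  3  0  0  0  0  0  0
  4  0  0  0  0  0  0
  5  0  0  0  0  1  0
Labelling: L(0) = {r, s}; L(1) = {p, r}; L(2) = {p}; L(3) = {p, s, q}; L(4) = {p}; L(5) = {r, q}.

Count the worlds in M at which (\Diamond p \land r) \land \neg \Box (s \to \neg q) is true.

Let φ = (\Diamond p \land r) \land \neg \Box (s \to \neg q). Evaluate φ at each world:
  0 (successors {1, 3, 4}): φ is true.
  1 (successors {0, 1, 2, 3, 5}): φ is true.
  2 (successors ∅): φ is false.
  3 (successors ∅): φ is false.
  4 (successors ∅): φ is false.
  5 (successors {4}): φ is false.
For instance, at 5:
  At 5: \Diamond p \land r is true, \neg \Box (s \to \neg q) is false, so (\Diamond p \land r) \land \neg \Box (s \to \neg q) is false.
    At 5: \Diamond p is true, r is true, so \Diamond p \land r is true.
      At 5: \Diamond p requires p at some successor in {4}.
        p holds at 4, so \Diamond p is true at 5.
    At 5: \Box (s \to \neg q) is true, so \neg \Box (s \to \neg q) is false.
      At 5: \Box (s \to \neg q) requires s \to \neg q at every successor {4}.
        At 4: s \to \neg q is true.
      So \Box (s \to \neg q) is true at 5.
Satisfying worlds: {0, 1}

2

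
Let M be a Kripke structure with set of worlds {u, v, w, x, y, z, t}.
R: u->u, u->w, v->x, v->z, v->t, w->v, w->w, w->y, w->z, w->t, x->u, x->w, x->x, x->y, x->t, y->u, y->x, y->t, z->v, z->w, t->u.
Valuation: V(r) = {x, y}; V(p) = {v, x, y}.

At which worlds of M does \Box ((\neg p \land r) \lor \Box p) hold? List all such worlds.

none

Let φ = \Box ((\neg p \land r) \lor \Box p). Evaluate φ at each world:
  u (successors {u, w}): φ is false.
  v (successors {x, z, t}): φ is false.
  w (successors {v, w, y, z, t}): φ is false.
  x (successors {u, w, x, y, t}): φ is false.
  y (successors {u, x, t}): φ is false.
  z (successors {v, w}): φ is false.
  t (successors {u}): φ is false.
For instance, at t:
  At t: \Box ((\neg p \land r) \lor \Box p) requires (\neg p \land r) \lor \Box p at every successor {u}.
    (\neg p \land r) \lor \Box p fails at u, so \Box ((\neg p \land r) \lor \Box p) is false at t.
      At u: \neg p \land r is false, \Box p is false, so (\neg p \land r) \lor \Box p is false.
Satisfying worlds: none.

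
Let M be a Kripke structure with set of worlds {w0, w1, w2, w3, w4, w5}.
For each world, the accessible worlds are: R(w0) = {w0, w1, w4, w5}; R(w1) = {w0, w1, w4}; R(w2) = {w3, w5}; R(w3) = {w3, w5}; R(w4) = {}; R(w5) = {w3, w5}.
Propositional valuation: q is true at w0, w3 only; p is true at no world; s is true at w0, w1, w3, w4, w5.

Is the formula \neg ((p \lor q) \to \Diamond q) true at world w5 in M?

No

At w5: (p \lor q) \to \Diamond q is true, so \neg ((p \lor q) \to \Diamond q) is false.
  At w5: p \lor q is false, \Diamond q is true, so (p \lor q) \to \Diamond q is true.
    At w5: \Diamond q requires q at some successor in {w3, w5}.
      q holds at w3, so \Diamond q is true at w5.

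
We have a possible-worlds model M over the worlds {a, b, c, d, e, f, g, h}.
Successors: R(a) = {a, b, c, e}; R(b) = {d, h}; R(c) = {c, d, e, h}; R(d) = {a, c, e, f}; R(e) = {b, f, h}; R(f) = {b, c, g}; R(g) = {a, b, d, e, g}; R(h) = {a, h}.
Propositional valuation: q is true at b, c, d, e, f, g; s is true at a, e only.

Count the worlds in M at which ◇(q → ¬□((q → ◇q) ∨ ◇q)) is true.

Recall that □ψ holds at a world iff ψ holds at every accessible world, and ◇ψ holds iff ψ holds at some accessible world.
Let φ = ◇(q → ¬□((q → ◇q) ∨ ◇q)). Evaluate φ at each world:
  a (successors {a, b, c, e}): φ is true.
  b (successors {d, h}): φ is true.
  c (successors {c, d, e, h}): φ is true.
  d (successors {a, c, e, f}): φ is true.
  e (successors {b, f, h}): φ is true.
  f (successors {b, c, g}): φ is false.
  g (successors {a, b, d, e, g}): φ is true.
  h (successors {a, h}): φ is true.
For instance, at d:
  At d: ◇(q → ¬□((q → ◇q) ∨ ◇q)) requires q → ¬□((q → ◇q) ∨ ◇q) at some successor in {a, c, e, f}.
    q → ¬□((q → ◇q) ∨ ◇q) holds at a, so ◇(q → ¬□((q → ◇q) ∨ ◇q)) is true at d.
      At a: q is false, ¬□((q → ◇q) ∨ ◇q) is false, so q → ¬□((q → ◇q) ∨ ◇q) is true.
Satisfying worlds: {a, b, c, d, e, g, h}

7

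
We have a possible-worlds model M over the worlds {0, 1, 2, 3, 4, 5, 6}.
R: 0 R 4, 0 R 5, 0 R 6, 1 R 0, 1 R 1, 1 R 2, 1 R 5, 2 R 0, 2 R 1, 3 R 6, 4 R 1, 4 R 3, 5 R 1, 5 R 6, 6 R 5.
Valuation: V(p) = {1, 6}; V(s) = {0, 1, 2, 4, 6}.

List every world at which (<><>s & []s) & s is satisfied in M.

2

Let φ = (<><>s & []s) & s. Evaluate φ at each world:
  0 (successors {4, 5, 6}): φ is false.
  1 (successors {0, 1, 2, 5}): φ is false.
  2 (successors {0, 1}): φ is true.
  3 (successors {6}): φ is false.
  4 (successors {1, 3}): φ is false.
  5 (successors {1, 6}): φ is false.
  6 (successors {5}): φ is false.
For instance, at 1:
  At 1: <><>s & []s is false, s is true, so (<><>s & []s) & s is false.
    At 1: <><>s is true, []s is false, so <><>s & []s is false.
      At 1: <><>s requires <>s at some successor in {0, 1, 2, 5}.
        <>s holds at 0, so <><>s is true at 1.
      At 1: []s requires s at every successor {0, 1, 2, 5}.
        s fails at 5, so []s is false at 1.
Satisfying worlds: {2}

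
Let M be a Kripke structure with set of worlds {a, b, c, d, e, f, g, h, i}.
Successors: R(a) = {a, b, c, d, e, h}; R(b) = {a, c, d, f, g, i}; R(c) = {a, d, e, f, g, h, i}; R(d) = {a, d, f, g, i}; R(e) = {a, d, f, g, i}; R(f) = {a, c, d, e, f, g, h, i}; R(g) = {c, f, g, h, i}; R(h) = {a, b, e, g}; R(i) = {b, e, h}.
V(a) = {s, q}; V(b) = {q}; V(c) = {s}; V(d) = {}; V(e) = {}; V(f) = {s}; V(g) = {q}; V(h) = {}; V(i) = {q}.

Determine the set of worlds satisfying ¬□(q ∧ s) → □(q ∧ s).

none

Let φ = ¬□(q ∧ s) → □(q ∧ s). Evaluate φ at each world:
  a (successors {a, b, c, d, e, h}): φ is false.
  b (successors {a, c, d, f, g, i}): φ is false.
  c (successors {a, d, e, f, g, h, i}): φ is false.
  d (successors {a, d, f, g, i}): φ is false.
  e (successors {a, d, f, g, i}): φ is false.
  f (successors {a, c, d, e, f, g, h, i}): φ is false.
  g (successors {c, f, g, h, i}): φ is false.
  h (successors {a, b, e, g}): φ is false.
  i (successors {b, e, h}): φ is false.
For instance, at h:
  At h: ¬□(q ∧ s) is true, □(q ∧ s) is false, so ¬□(q ∧ s) → □(q ∧ s) is false.
    At h: □(q ∧ s) is false, so ¬□(q ∧ s) is true.
      At h: □(q ∧ s) requires q ∧ s at every successor {a, b, e, g}.
        q ∧ s fails at b, so □(q ∧ s) is false at h.
    At h: □(q ∧ s) requires q ∧ s at every successor {a, b, e, g}.
      q ∧ s fails at b, so □(q ∧ s) is false at h.
Satisfying worlds: none.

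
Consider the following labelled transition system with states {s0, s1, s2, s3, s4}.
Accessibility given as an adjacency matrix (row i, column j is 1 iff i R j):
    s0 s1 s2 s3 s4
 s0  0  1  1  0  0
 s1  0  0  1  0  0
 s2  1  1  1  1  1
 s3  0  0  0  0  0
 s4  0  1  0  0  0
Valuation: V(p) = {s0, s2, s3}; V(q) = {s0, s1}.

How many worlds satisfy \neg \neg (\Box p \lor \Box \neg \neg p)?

2

Let φ = \neg \neg (\Box p \lor \Box \neg \neg p). Evaluate φ at each world:
  s0 (successors {s1, s2}): φ is false.
  s1 (successors {s2}): φ is true.
  s2 (successors {s0, s1, s2, s3, s4}): φ is false.
  s3 (successors ∅): φ is true.
  s4 (successors {s1}): φ is false.
For instance, at s0:
  At s0: \neg (\Box p \lor \Box \neg \neg p) is true, so \neg \neg (\Box p \lor \Box \neg \neg p) is false.
    At s0: \Box p \lor \Box \neg \neg p is false, so \neg (\Box p \lor \Box \neg \neg p) is true.
      At s0: \Box p is false, \Box \neg \neg p is false, so \Box p \lor \Box \neg \neg p is false.
Satisfying worlds: {s1, s3}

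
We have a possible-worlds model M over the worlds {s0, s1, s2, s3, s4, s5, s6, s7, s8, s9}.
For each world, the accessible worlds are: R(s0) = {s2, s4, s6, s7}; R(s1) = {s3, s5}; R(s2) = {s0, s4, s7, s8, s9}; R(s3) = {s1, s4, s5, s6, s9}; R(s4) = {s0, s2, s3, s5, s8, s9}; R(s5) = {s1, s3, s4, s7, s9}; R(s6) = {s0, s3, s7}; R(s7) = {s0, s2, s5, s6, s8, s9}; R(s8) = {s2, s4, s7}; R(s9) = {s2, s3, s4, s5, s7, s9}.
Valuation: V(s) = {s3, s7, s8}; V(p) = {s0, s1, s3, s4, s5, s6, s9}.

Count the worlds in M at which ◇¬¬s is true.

9

Recall that ◇ψ holds at a world iff ψ holds at some accessible world.
Let φ = ◇¬¬s. Evaluate φ at each world:
  s0 (successors {s2, s4, s6, s7}): φ is true.
  s1 (successors {s3, s5}): φ is true.
  s2 (successors {s0, s4, s7, s8, s9}): φ is true.
  s3 (successors {s1, s4, s5, s6, s9}): φ is false.
  s4 (successors {s0, s2, s3, s5, s8, s9}): φ is true.
  s5 (successors {s1, s3, s4, s7, s9}): φ is true.
  s6 (successors {s0, s3, s7}): φ is true.
  s7 (successors {s0, s2, s5, s6, s8, s9}): φ is true.
  s8 (successors {s2, s4, s7}): φ is true.
  s9 (successors {s2, s3, s4, s5, s7, s9}): φ is true.
For instance, at s6:
  At s6: ◇¬¬s requires ¬¬s at some successor in {s0, s3, s7}.
    ¬¬s holds at s3, so ◇¬¬s is true at s6.
Satisfying worlds: {s0, s1, s2, s4, s5, s6, s7, s8, s9}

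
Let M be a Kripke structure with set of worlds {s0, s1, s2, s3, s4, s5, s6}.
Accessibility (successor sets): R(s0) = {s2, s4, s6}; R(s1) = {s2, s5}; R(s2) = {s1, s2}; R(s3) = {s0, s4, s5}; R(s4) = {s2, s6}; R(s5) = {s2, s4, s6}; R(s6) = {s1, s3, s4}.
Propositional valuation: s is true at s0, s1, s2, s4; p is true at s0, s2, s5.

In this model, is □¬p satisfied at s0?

At s0: □¬p requires ¬p at every successor {s2, s4, s6}.
  ¬p fails at s2, so □¬p is false at s0.

No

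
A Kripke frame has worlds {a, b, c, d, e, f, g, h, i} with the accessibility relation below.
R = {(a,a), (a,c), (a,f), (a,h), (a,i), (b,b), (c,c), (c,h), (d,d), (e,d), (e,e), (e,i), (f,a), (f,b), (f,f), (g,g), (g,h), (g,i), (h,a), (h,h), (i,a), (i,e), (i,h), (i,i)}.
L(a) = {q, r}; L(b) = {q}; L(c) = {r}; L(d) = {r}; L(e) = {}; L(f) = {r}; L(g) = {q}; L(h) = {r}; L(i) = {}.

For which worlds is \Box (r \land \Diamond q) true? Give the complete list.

h

Let φ = \Box (r \land \Diamond q). Evaluate φ at each world:
  a (successors {a, c, f, h, i}): φ is false.
  b (successors {b}): φ is false.
  c (successors {c, h}): φ is false.
  d (successors {d}): φ is false.
  e (successors {d, e, i}): φ is false.
  f (successors {a, b, f}): φ is false.
  g (successors {g, h, i}): φ is false.
  h (successors {a, h}): φ is true.
  i (successors {a, e, h, i}): φ is false.
For instance, at a:
  At a: \Box (r \land \Diamond q) requires r \land \Diamond q at every successor {a, c, f, h, i}.
    r \land \Diamond q fails at c, so \Box (r \land \Diamond q) is false at a.
      At c: r is true, \Diamond q is false, so r \land \Diamond q is false.
Satisfying worlds: {h}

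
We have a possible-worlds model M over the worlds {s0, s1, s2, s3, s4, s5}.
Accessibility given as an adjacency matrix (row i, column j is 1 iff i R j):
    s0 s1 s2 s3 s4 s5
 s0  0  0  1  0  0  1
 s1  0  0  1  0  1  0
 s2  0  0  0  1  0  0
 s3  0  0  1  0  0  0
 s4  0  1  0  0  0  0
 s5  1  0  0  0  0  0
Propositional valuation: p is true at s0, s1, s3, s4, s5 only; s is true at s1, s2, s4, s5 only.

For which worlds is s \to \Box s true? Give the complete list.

Let φ = s \to \Box s. Evaluate φ at each world:
  s0 (successors {s2, s5}): φ is true.
  s1 (successors {s2, s4}): φ is true.
  s2 (successors {s3}): φ is false.
  s3 (successors {s2}): φ is true.
  s4 (successors {s1}): φ is true.
  s5 (successors {s0}): φ is false.
For instance, at s5:
  At s5: s is true, \Box s is false, so s \to \Box s is false.
    At s5: \Box s requires s at every successor {s0}.
      s fails at s0, so \Box s is false at s5.
Satisfying worlds: {s0, s1, s3, s4}

s0, s1, s3, s4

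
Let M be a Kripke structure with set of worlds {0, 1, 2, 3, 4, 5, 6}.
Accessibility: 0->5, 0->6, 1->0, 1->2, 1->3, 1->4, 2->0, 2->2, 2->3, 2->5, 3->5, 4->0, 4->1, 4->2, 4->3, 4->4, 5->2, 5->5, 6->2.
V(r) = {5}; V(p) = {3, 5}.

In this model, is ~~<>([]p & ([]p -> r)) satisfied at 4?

Recall that []ψ holds at a world iff ψ holds at every accessible world, and <>ψ holds iff ψ holds at some accessible world.
At 4: ~<>([]p & ([]p -> r)) is true, so ~~<>([]p & ([]p -> r)) is false.
  At 4: <>([]p & ([]p -> r)) is false, so ~<>([]p & ([]p -> r)) is true.
    At 4: <>([]p & ([]p -> r)) requires []p & ([]p -> r) at some successor in {0, 1, 2, 3, 4}.
      At 0: []p & ([]p -> r) is false.
      At 1: []p & ([]p -> r) is false.
      At 2: []p & ([]p -> r) is false.
      At 3: []p & ([]p -> r) is false.
      At 4: []p & ([]p -> r) is false.
    So <>([]p & ([]p -> r)) is false at 4.

No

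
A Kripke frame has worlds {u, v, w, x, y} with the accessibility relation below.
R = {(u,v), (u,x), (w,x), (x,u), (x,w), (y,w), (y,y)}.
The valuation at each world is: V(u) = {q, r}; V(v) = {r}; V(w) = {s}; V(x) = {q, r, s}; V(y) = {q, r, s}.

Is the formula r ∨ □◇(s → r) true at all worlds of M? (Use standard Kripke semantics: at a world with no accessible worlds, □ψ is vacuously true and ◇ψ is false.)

Yes

Recall that □ψ holds at a world iff ψ holds at every accessible world, and ◇ψ holds iff ψ holds at some accessible world.
Let φ = r ∨ □◇(s → r). Evaluate φ at each world:
  u (successors {v, x}): φ is true.
  v (successors ∅): φ is true.
  w (successors {x}): φ is true.
  x (successors {u, w}): φ is true.
  y (successors {w, y}): φ is true.
For instance, at x:
  At x: r is true, □◇(s → r) is true, so r ∨ □◇(s → r) is true.
    At x: □◇(s → r) requires ◇(s → r) at every successor {u, w}.
      At u: ◇(s → r) is true.
      At w: ◇(s → r) is true.
    So □◇(s → r) is true at x.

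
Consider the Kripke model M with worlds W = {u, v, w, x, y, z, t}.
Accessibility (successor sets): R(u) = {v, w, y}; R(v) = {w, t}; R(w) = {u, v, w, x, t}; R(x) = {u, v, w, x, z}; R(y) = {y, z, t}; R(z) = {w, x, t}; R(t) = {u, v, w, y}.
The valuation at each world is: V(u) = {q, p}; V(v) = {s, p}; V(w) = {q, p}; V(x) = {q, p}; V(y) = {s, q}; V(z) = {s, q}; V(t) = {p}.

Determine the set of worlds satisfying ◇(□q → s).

Let φ = ◇(□q → s). Evaluate φ at each world:
  u (successors {v, w, y}): φ is true.
  v (successors {w, t}): φ is true.
  w (successors {u, v, w, x, t}): φ is true.
  x (successors {u, v, w, x, z}): φ is true.
  y (successors {y, z, t}): φ is true.
  z (successors {w, x, t}): φ is true.
  t (successors {u, v, w, y}): φ is true.
For instance, at v:
  At v: ◇(□q → s) requires □q → s at some successor in {w, t}.
    □q → s holds at w, so ◇(□q → s) is true at v.
      At w: □q is false, s is false, so □q → s is true.
Satisfying worlds: {u, v, w, x, y, z, t}

u, v, w, x, y, z, t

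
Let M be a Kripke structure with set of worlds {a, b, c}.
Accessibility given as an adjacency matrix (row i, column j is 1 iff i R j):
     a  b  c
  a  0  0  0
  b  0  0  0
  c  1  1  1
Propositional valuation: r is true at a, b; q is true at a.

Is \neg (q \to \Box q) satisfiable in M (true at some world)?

Let φ = \neg (q \to \Box q). Evaluate φ at each world:
  a (successors ∅): φ is false.
  b (successors ∅): φ is false.
  c (successors {a, b, c}): φ is false.
For instance, at c:
  At c: q \to \Box q is true, so \neg (q \to \Box q) is false.
    At c: q is false, \Box q is false, so q \to \Box q is true.
      At c: \Box q requires q at every successor {a, b, c}.
        q fails at b, so \Box q is false at c.

No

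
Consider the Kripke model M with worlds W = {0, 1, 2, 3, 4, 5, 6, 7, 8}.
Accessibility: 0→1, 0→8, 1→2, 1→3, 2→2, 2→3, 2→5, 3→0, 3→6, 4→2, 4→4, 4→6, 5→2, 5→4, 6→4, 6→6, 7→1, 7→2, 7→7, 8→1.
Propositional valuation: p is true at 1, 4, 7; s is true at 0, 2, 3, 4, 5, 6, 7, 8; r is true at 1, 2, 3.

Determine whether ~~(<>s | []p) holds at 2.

Recall that []ψ holds at a world iff ψ holds at every accessible world, and <>ψ holds iff ψ holds at some accessible world.
At 2: ~(<>s | []p) is false, so ~~(<>s | []p) is true.
  At 2: <>s | []p is true, so ~(<>s | []p) is false.
    At 2: <>s is true, []p is false, so <>s | []p is true.
      At 2: <>s requires s at some successor in {2, 3, 5}.
        s holds at 2, so <>s is true at 2.
      At 2: []p requires p at every successor {2, 3, 5}.
        p fails at 2, so []p is false at 2.

Yes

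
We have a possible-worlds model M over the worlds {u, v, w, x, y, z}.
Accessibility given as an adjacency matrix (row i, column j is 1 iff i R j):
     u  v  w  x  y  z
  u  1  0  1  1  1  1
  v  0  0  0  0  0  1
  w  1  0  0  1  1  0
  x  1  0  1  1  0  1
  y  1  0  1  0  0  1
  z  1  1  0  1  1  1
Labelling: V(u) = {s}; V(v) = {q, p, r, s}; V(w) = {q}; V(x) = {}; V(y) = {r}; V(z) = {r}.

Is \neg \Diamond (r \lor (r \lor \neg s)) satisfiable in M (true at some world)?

No

Let φ = \neg \Diamond (r \lor (r \lor \neg s)). Evaluate φ at each world:
  u (successors {u, w, x, y, z}): φ is false.
  v (successors {z}): φ is false.
  w (successors {u, x, y}): φ is false.
  x (successors {u, w, x, z}): φ is false.
  y (successors {u, w, z}): φ is false.
  z (successors {u, v, x, y, z}): φ is false.
For instance, at z:
  At z: \Diamond (r \lor (r \lor \neg s)) is true, so \neg \Diamond (r \lor (r \lor \neg s)) is false.
    At z: \Diamond (r \lor (r \lor \neg s)) requires r \lor (r \lor \neg s) at some successor in {u, v, x, y, z}.
      r \lor (r \lor \neg s) holds at v, so \Diamond (r \lor (r \lor \neg s)) is true at z.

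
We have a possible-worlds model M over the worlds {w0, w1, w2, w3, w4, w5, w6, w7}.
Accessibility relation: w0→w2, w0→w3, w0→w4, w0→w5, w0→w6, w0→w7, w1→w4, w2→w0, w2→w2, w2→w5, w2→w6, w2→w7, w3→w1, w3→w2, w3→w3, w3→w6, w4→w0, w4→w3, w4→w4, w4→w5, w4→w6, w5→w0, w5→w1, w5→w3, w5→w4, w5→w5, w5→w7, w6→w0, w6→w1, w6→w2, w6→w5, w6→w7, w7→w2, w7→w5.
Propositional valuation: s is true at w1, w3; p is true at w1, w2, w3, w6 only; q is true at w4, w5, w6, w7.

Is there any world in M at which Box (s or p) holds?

Yes

Let φ = Box (s or p). Evaluate φ at each world:
  w0 (successors {w2, w3, w4, w5, w6, w7}): φ is false.
  w1 (successors {w4}): φ is false.
  w2 (successors {w0, w2, w5, w6, w7}): φ is false.
  w3 (successors {w1, w2, w3, w6}): φ is true.
  w4 (successors {w0, w3, w4, w5, w6}): φ is false.
  w5 (successors {w0, w1, w3, w4, w5, w7}): φ is false.
  w6 (successors {w0, w1, w2, w5, w7}): φ is false.
  w7 (successors {w2, w5}): φ is false.
Detail at w3 (witness):
  At w3: Box (s or p) requires s or p at every successor {w1, w2, w3, w6}.
    At w1: s or p is true.
    At w2: s or p is true.
    At w3: s or p is true.
    At w6: s or p is true.
  So Box (s or p) is true at w3.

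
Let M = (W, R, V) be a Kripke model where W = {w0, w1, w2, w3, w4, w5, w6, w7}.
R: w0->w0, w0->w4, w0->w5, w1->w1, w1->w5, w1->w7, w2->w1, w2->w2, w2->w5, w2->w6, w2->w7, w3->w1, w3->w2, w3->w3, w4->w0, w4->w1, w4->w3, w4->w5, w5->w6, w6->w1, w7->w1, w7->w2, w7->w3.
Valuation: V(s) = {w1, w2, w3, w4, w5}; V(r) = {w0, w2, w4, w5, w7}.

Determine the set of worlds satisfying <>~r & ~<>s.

w5

Let φ = <>~r & ~<>s. Evaluate φ at each world:
  w0 (successors {w0, w4, w5}): φ is false.
  w1 (successors {w1, w5, w7}): φ is false.
  w2 (successors {w1, w2, w5, w6, w7}): φ is false.
  w3 (successors {w1, w2, w3}): φ is false.
  w4 (successors {w0, w1, w3, w5}): φ is false.
  w5 (successors {w6}): φ is true.
  w6 (successors {w1}): φ is false.
  w7 (successors {w1, w2, w3}): φ is false.
For instance, at w7:
  At w7: <>~r is true, ~<>s is false, so <>~r & ~<>s is false.
    At w7: <>~r requires ~r at some successor in {w1, w2, w3}.
      ~r holds at w1, so <>~r is true at w7.
    At w7: <>s is true, so ~<>s is false.
      At w7: <>s requires s at some successor in {w1, w2, w3}.
        s holds at w1, so <>s is true at w7.
Satisfying worlds: {w5}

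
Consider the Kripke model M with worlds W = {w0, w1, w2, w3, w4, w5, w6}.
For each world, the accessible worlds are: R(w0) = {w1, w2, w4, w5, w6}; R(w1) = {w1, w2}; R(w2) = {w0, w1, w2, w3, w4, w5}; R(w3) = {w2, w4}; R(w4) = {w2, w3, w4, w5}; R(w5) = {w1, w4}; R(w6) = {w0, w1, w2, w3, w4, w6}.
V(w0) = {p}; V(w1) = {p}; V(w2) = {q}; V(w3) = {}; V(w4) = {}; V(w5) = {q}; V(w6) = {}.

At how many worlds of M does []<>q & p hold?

Let φ = []<>q & p. Evaluate φ at each world:
  w0 (successors {w1, w2, w4, w5, w6}): φ is false.
  w1 (successors {w1, w2}): φ is true.
  w2 (successors {w0, w1, w2, w3, w4, w5}): φ is false.
  w3 (successors {w2, w4}): φ is false.
  w4 (successors {w2, w3, w4, w5}): φ is false.
  w5 (successors {w1, w4}): φ is false.
  w6 (successors {w0, w1, w2, w3, w4, w6}): φ is false.
For instance, at w0:
  At w0: []<>q is false, p is true, so []<>q & p is false.
    At w0: []<>q requires <>q at every successor {w1, w2, w4, w5, w6}.
      <>q fails at w5, so []<>q is false at w0.
Satisfying worlds: {w1}

1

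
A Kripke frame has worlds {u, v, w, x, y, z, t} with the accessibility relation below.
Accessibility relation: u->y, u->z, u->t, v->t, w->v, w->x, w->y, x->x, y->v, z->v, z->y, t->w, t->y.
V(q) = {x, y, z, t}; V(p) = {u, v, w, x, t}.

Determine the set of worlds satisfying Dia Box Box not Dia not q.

Let φ = Dia Box Box not Dia not q. Evaluate φ at each world:
  u (successors {y, z, t}): φ is false.
  v (successors {t}): φ is false.
  w (successors {v, x, y}): φ is true.
  x (successors {x}): φ is true.
  y (successors {v}): φ is false.
  z (successors {v, y}): φ is false.
  t (successors {w, y}): φ is false.
For instance, at x:
  At x: Dia Box Box not Dia not q requires Box Box not Dia not q at some successor in {x}.
    Box Box not Dia not q holds at x, so Dia Box Box not Dia not q is true at x.
      At x: Box Box not Dia not q requires Box not Dia not q at every successor {x}.
        At x: Box not Dia not q is true.
      So Box Box not Dia not q is true at x.
Satisfying worlds: {w, x}

w, x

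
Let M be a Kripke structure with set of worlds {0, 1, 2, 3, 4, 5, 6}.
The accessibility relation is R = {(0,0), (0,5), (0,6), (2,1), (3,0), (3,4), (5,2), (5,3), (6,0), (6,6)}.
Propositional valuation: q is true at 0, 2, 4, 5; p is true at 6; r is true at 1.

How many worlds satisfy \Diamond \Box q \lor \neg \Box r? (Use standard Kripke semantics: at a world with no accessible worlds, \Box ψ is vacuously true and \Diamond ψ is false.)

Let φ = \Diamond \Box q \lor \neg \Box r. Evaluate φ at each world:
  0 (successors {0, 5, 6}): φ is true.
  1 (successors ∅): φ is false.
  2 (successors {1}): φ is true.
  3 (successors {0, 4}): φ is true.
  4 (successors ∅): φ is false.
  5 (successors {2, 3}): φ is true.
  6 (successors {0, 6}): φ is true.
For instance, at 2:
  At 2: \Diamond \Box q is true, \neg \Box r is false, so \Diamond \Box q \lor \neg \Box r is true.
    At 2: \Diamond \Box q requires \Box q at some successor in {1}.
      \Box q holds at 1, so \Diamond \Box q is true at 2.
    At 2: \Box r is true, so \neg \Box r is false.
      At 2: \Box r requires r at every successor {1}.
        At 1: r is true.
      So \Box r is true at 2.
Satisfying worlds: {0, 2, 3, 5, 6}

5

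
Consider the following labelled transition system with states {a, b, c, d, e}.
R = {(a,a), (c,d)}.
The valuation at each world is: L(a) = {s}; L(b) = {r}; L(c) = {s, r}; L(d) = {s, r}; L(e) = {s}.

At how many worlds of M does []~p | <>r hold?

Let φ = []~p | <>r. Evaluate φ at each world:
  a (successors {a}): φ is true.
  b (successors ∅): φ is true.
  c (successors {d}): φ is true.
  d (successors ∅): φ is true.
  e (successors ∅): φ is true.
For instance, at a:
  At a: []~p is true, <>r is false, so []~p | <>r is true.
    At a: []~p requires ~p at every successor {a}.
      At a: ~p is true.
    So []~p is true at a.
    At a: <>r requires r at some successor in {a}.
      At a: r is false.
    So <>r is false at a.
Satisfying worlds: {a, b, c, d, e}

5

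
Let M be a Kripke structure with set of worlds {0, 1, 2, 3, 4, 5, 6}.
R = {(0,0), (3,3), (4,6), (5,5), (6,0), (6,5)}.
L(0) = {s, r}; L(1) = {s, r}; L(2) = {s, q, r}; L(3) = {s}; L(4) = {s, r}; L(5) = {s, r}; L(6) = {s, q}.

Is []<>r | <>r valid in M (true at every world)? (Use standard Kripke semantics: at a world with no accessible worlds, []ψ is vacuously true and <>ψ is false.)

No

Let φ = []<>r | <>r. Evaluate φ at each world:
  0 (successors {0}): φ is true.
  1 (successors ∅): φ is true.
  2 (successors ∅): φ is true.
  3 (successors {3}): φ is false.
  4 (successors {6}): φ is true.
  5 (successors {5}): φ is true.
  6 (successors {0, 5}): φ is true.
Detail at 3 (counterexample):
  At 3: []<>r is false, <>r is false, so []<>r | <>r is false.
    At 3: []<>r requires <>r at every successor {3}.
      <>r fails at 3, so []<>r is false at 3.
    At 3: <>r requires r at some successor in {3}.
      At 3: r is false.
    So <>r is false at 3.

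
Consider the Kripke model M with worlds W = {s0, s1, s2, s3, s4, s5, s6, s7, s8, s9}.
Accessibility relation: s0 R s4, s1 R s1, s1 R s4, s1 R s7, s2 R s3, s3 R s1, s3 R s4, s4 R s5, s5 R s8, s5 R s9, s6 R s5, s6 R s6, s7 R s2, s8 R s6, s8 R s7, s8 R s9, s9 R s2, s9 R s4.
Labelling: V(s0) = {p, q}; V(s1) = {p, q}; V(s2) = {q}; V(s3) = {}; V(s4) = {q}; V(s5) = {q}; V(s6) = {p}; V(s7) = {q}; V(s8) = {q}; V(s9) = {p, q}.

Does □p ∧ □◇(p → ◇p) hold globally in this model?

Recall that □ψ holds at a world iff ψ holds at every accessible world, and ◇ψ holds iff ψ holds at some accessible world.
Let φ = □p ∧ □◇(p → ◇p). Evaluate φ at each world:
  s0 (successors {s4}): φ is false.
  s1 (successors {s1, s4, s7}): φ is false.
  s2 (successors {s3}): φ is false.
  s3 (successors {s1, s4}): φ is false.
  s4 (successors {s5}): φ is false.
  s5 (successors {s8, s9}): φ is false.
  s6 (successors {s5, s6}): φ is false.
  s7 (successors {s2}): φ is false.
  s8 (successors {s6, s7, s9}): φ is false.
  s9 (successors {s2, s4}): φ is false.
Detail at s0 (counterexample):
  At s0: □p is false, □◇(p → ◇p) is true, so □p ∧ □◇(p → ◇p) is false.
    At s0: □p requires p at every successor {s4}.
      p fails at s4, so □p is false at s0.
    At s0: □◇(p → ◇p) requires ◇(p → ◇p) at every successor {s4}.
      At s4: ◇(p → ◇p) is true.
    So □◇(p → ◇p) is true at s0.

No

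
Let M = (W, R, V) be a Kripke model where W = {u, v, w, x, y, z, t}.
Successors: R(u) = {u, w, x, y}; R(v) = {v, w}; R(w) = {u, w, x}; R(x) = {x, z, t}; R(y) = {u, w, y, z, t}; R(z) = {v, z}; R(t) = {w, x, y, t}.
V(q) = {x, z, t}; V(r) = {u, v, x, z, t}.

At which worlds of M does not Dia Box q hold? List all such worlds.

Let φ = not Dia Box q. Evaluate φ at each world:
  u (successors {u, w, x, y}): φ is false.
  v (successors {v, w}): φ is true.
  w (successors {u, w, x}): φ is false.
  x (successors {x, z, t}): φ is false.
  y (successors {u, w, y, z, t}): φ is true.
  z (successors {v, z}): φ is true.
  t (successors {w, x, y, t}): φ is false.
For instance, at x:
  At x: Dia Box q is true, so not Dia Box q is false.
    At x: Dia Box q requires Box q at some successor in {x, z, t}.
      Box q holds at x, so Dia Box q is true at x.
Satisfying worlds: {v, y, z}

v, y, z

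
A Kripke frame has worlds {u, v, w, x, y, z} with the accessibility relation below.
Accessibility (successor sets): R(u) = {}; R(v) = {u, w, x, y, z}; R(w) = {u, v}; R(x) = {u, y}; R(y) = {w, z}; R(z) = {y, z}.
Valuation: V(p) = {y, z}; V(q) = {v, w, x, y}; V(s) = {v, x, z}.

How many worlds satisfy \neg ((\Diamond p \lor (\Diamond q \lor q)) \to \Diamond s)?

1

Let φ = \neg ((\Diamond p \lor (\Diamond q \lor q)) \to \Diamond s). Evaluate φ at each world:
  u (successors ∅): φ is false.
  v (successors {u, w, x, y, z}): φ is false.
  w (successors {u, v}): φ is false.
  x (successors {u, y}): φ is true.
  y (successors {w, z}): φ is false.
  z (successors {y, z}): φ is false.
For instance, at x:
  At x: (\Diamond p \lor (\Diamond q \lor q)) \to \Diamond s is false, so \neg ((\Diamond p \lor (\Diamond q \lor q)) \to \Diamond s) is true.
    At x: \Diamond p \lor (\Diamond q \lor q) is true, \Diamond s is false, so (\Diamond p \lor (\Diamond q \lor q)) \to \Diamond s is false.
      At x: \Diamond p is true, \Diamond q \lor q is true, so \Diamond p \lor (\Diamond q \lor q) is true.
      At x: \Diamond s requires s at some successor in {u, y}.
        At u: s is false.
        At y: s is false.
      So \Diamond s is false at x.
Satisfying worlds: {x}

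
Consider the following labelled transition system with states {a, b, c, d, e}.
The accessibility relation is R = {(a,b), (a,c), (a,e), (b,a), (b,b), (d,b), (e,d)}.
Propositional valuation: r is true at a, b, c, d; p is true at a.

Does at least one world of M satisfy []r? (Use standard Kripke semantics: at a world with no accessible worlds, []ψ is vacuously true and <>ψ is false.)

Let φ = []r. Evaluate φ at each world:
  a (successors {b, c, e}): φ is false.
  b (successors {a, b}): φ is true.
  c (successors ∅): φ is true.
  d (successors {b}): φ is true.
  e (successors {d}): φ is true.
Detail at b (witness):
  At b: []r requires r at every successor {a, b}.
    At a: r is true.
    At b: r is true.
  So []r is true at b.

Yes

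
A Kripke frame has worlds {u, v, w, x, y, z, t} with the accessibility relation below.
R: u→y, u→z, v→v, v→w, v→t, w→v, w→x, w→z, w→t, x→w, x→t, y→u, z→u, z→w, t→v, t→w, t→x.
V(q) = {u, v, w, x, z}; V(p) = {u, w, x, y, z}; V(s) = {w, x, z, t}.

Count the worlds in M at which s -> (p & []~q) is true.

3

Let φ = s -> (p & []~q). Evaluate φ at each world:
  u (successors {y, z}): φ is true.
  v (successors {v, w, t}): φ is true.
  w (successors {v, x, z, t}): φ is false.
  x (successors {w, t}): φ is false.
  y (successors {u}): φ is true.
  z (successors {u, w}): φ is false.
  t (successors {v, w, x}): φ is false.
For instance, at y:
  At y: s is false, p & []~q is false, so s -> (p & []~q) is true.
    At y: p is true, []~q is false, so p & []~q is false.
      At y: []~q requires ~q at every successor {u}.
        ~q fails at u, so []~q is false at y.
Satisfying worlds: {u, v, y}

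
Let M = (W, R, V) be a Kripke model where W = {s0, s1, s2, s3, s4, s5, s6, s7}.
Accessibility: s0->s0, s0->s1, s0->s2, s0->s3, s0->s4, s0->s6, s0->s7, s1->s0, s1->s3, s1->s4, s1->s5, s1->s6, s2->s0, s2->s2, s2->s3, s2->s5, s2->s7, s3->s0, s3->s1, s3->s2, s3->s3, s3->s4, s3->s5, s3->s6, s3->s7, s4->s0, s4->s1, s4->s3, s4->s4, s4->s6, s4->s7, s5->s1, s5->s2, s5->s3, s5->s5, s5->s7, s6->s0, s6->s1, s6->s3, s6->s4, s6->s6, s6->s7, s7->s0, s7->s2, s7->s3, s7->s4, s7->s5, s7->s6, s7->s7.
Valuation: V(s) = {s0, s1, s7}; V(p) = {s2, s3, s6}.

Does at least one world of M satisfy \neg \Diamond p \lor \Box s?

Recall that \Box ψ holds at a world iff ψ holds at every accessible world, and \Diamond ψ holds iff ψ holds at some accessible world.
Let φ = \neg \Diamond p \lor \Box s. Evaluate φ at each world:
  s0 (successors {s0, s1, s2, s3, s4, s6, s7}): φ is false.
  s1 (successors {s0, s3, s4, s5, s6}): φ is false.
  s2 (successors {s0, s2, s3, s5, s7}): φ is false.
  s3 (successors {s0, s1, s2, s3, s4, s5, s6, s7}): φ is false.
  s4 (successors {s0, s1, s3, s4, s6, s7}): φ is false.
  s5 (successors {s1, s2, s3, s5, s7}): φ is false.
  s6 (successors {s0, s1, s3, s4, s6, s7}): φ is false.
  s7 (successors {s0, s2, s3, s4, s5, s6, s7}): φ is false.
For instance, at s5:
  At s5: \neg \Diamond p is false, \Box s is false, so \neg \Diamond p \lor \Box s is false.
    At s5: \Diamond p is true, so \neg \Diamond p is false.
      At s5: \Diamond p requires p at some successor in {s1, s2, s3, s5, s7}.
        p holds at s2, so \Diamond p is true at s5.
    At s5: \Box s requires s at every successor {s1, s2, s3, s5, s7}.
      s fails at s2, so \Box s is false at s5.

No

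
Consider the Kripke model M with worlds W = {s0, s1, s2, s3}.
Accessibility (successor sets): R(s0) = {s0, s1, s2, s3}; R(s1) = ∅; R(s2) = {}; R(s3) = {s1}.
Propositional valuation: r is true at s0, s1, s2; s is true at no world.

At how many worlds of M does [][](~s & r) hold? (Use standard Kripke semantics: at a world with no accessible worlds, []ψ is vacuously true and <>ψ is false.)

3

Let φ = [][](~s & r). Evaluate φ at each world:
  s0 (successors {s0, s1, s2, s3}): φ is false.
  s1 (successors ∅): φ is true.
  s2 (successors ∅): φ is true.
  s3 (successors {s1}): φ is true.
For instance, at s3:
  At s3: [][](~s & r) requires [](~s & r) at every successor {s1}.
      At s1: no accessible worlds, so [](~s & r) holds vacuously.
  So [][](~s & r) is true at s3.
Satisfying worlds: {s1, s2, s3}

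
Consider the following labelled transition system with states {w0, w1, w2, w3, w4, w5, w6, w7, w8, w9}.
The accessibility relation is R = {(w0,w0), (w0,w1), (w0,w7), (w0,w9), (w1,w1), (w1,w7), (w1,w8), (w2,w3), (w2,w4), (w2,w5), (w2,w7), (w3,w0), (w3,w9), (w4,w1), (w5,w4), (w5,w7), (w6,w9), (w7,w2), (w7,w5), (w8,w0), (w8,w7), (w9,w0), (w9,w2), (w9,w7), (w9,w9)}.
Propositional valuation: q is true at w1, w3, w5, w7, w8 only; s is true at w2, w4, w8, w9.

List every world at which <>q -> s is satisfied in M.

w2, w3, w4, w6, w8, w9

Let φ = <>q -> s. Evaluate φ at each world:
  w0 (successors {w0, w1, w7, w9}): φ is false.
  w1 (successors {w1, w7, w8}): φ is false.
  w2 (successors {w3, w4, w5, w7}): φ is true.
  w3 (successors {w0, w9}): φ is true.
  w4 (successors {w1}): φ is true.
  w5 (successors {w4, w7}): φ is false.
  w6 (successors {w9}): φ is true.
  w7 (successors {w2, w5}): φ is false.
  w8 (successors {w0, w7}): φ is true.
  w9 (successors {w0, w2, w7, w9}): φ is true.
For instance, at w8:
  At w8: <>q is true, s is true, so <>q -> s is true.
    At w8: <>q requires q at some successor in {w0, w7}.
      q holds at w7, so <>q is true at w8.
Satisfying worlds: {w2, w3, w4, w6, w8, w9}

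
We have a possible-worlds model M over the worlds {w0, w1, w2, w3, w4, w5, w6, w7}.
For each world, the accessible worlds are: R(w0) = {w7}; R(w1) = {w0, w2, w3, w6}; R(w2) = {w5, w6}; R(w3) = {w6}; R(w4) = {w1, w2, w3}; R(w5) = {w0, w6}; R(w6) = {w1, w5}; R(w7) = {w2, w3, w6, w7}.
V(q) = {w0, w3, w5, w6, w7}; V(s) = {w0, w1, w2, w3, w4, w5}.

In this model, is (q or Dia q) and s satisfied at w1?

At w1: q or Dia q is true, s is true, so (q or Dia q) and s is true.
  At w1: q is false, Dia q is true, so q or Dia q is true.
    At w1: Dia q requires q at some successor in {w0, w2, w3, w6}.
      q holds at w0, so Dia q is true at w1.

Yes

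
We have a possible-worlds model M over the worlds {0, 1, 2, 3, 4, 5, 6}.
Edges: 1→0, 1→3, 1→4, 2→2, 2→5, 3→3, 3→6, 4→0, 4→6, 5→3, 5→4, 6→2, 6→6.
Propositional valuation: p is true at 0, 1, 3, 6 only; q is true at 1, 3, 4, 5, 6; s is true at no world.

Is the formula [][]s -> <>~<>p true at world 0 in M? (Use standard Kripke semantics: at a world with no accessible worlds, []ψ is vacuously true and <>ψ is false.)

No

Recall that []ψ holds at a world iff ψ holds at every accessible world, and <>ψ holds iff ψ holds at some accessible world.
At 0: [][]s is true, <>~<>p is false, so [][]s -> <>~<>p is false.
  At 0: no accessible worlds, so [][]s holds vacuously.
  At 0: no accessible worlds, so <>~<>p is false.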